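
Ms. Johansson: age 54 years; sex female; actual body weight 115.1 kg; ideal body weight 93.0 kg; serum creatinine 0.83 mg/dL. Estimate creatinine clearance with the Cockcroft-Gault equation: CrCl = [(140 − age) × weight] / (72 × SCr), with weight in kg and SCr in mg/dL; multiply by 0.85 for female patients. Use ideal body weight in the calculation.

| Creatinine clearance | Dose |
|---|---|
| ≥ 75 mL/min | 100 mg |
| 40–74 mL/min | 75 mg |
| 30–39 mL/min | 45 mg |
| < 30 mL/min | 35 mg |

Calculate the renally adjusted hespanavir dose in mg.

CrCl = (140 − 54) × 93 / (72 × 0.83) × 0.85 = 7998.0 / 59.76 × 0.85 ≈ 113.8 mL/min
CrCl ≈ 114 mL/min → bracket ≥ 75 mL/min.
Dose for this bracket: 100 mg.

100 mg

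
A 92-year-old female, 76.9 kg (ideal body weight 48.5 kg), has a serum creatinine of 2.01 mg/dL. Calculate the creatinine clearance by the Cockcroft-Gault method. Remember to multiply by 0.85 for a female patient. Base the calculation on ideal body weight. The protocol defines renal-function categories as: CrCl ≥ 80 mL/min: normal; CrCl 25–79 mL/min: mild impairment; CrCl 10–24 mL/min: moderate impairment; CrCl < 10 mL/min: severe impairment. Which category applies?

moderate impairment

CrCl = (140 − 92) × 48.5 / (72 × 2.01) × 0.85 = 2328.0 / 144.72 × 0.85 ≈ 13.7 mL/min
14 mL/min falls in the 'moderate impairment' range.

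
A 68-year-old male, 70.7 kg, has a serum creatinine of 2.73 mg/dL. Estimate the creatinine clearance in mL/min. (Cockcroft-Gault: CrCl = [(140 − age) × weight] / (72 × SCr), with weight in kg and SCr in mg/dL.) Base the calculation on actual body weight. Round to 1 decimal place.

CrCl = (140 − 68) × 70.7 / (72 × 2.73) = 5090.4 / 196.56 ≈ 25.9 mL/min

25.9 mL/min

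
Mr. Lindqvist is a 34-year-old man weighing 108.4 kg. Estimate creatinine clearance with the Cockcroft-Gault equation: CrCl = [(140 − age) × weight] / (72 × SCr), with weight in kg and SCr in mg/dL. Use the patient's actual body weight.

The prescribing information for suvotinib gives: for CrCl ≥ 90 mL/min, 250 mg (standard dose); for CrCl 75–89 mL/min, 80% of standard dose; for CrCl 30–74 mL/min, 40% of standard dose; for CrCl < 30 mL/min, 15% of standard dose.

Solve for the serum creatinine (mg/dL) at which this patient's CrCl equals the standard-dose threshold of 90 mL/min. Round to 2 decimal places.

1.77 mg/dL

Standard dose requires CrCl ≥ 90 mL/min.
Set (140 − 34) × 108.4 / (72 × SCr) = 90
SCr = (140 − 34) × 108.4 / (72 × 90) = 1.773 mg/dL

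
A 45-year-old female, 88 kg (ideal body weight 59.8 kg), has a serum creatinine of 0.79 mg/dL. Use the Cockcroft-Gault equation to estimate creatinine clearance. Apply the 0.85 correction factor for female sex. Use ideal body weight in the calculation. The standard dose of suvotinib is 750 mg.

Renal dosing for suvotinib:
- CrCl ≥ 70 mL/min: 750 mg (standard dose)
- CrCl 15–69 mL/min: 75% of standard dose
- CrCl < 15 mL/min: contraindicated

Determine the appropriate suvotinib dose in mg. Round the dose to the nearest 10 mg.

CrCl = (140 − 45) × 59.8 / (72 × 0.79) × 0.85 = 5681.0 / 56.88 × 0.85 ≈ 84.9 mL/min
CrCl ≈ 85 mL/min → bracket ≥ 70 mL/min.
100% of 750 mg = 750 mg

750 mg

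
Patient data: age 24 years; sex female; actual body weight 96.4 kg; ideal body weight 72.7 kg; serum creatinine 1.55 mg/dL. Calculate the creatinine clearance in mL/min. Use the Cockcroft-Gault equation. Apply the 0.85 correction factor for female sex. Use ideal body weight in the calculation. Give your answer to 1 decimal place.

64.2 mL/min

CrCl = (140 − 24) × 72.7 / (72 × 1.55) × 0.85 = 8433.2 / 111.60 × 0.85 ≈ 64.2 mL/min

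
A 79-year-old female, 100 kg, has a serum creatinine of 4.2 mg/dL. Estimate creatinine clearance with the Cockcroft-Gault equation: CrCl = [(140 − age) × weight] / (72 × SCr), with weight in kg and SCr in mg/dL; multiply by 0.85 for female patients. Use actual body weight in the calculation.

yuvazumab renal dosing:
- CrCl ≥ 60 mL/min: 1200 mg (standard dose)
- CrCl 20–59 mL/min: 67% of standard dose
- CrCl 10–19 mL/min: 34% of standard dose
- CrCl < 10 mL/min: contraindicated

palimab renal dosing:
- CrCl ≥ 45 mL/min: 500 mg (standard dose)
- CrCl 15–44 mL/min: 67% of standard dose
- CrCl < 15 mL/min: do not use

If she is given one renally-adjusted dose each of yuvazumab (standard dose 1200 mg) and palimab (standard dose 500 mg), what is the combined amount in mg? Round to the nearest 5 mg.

745 mg

CrCl = (140 − 79) × 100 / (72 × 4.2) × 0.85 = 6100.0 / 302.40 × 0.85 ≈ 17.1 mL/min
CrCl ≈ 17 mL/min.
yuvazumab: 10–19 mL/min → 34% of 1200 mg = 408 mg.
palimab: 15–44 mL/min → 67% of 500 mg = 335 mg.
Total = 408 + 335 = 743 mg.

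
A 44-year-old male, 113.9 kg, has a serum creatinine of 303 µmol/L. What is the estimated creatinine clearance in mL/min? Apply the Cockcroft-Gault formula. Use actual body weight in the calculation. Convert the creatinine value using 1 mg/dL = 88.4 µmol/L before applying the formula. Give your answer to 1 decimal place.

44.3 mL/min

SCr = 303 / 88.4 = 3.428 mg/dL
CrCl = (140 − 44) × 113.9 / (72 × 3.428) = 10934.4 / 246.82 ≈ 44.3 mL/min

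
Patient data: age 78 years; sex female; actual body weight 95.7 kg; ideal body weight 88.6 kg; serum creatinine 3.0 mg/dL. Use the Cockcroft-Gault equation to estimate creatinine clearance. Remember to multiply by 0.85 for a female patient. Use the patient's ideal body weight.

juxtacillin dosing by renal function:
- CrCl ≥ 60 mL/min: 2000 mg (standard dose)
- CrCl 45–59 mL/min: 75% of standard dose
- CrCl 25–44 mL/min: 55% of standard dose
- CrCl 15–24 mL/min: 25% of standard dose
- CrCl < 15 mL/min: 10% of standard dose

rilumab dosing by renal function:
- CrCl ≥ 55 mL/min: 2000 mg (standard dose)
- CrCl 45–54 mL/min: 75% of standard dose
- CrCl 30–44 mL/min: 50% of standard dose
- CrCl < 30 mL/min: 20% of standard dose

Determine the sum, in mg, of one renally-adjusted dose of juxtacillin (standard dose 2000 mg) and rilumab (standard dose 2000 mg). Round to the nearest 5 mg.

CrCl = (140 − 78) × 88.6 / (72 × 3) × 0.85 = 5493.2 / 216.00 × 0.85 ≈ 21.6 mL/min
CrCl ≈ 22 mL/min.
juxtacillin: 15–24 mL/min → 25% of 2000 mg = 500 mg.
rilumab: < 30 mL/min → 20% of 2000 mg = 400 mg.
Total = 500 + 400 = 900 mg.

900 mg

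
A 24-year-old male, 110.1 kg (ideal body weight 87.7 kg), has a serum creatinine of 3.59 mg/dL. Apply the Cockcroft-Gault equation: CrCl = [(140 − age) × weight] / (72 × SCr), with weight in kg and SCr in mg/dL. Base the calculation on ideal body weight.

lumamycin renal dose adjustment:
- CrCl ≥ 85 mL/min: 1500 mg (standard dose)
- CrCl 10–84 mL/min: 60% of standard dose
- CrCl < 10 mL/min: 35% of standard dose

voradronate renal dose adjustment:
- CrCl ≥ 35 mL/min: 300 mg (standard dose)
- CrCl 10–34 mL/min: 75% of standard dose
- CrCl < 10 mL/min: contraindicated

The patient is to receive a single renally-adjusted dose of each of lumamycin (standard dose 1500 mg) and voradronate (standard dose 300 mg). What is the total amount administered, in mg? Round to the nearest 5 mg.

CrCl = (140 − 24) × 87.7 / (72 × 3.59) = 10173.2 / 258.48 ≈ 39.4 mL/min
CrCl ≈ 39 mL/min.
lumamycin: 10–84 mL/min → 60% of 1500 mg = 900 mg.
voradronate: ≥ 35 mL/min → 100% of 300 mg = 300 mg.
Total = 900 + 300 = 1200 mg.

1200 mg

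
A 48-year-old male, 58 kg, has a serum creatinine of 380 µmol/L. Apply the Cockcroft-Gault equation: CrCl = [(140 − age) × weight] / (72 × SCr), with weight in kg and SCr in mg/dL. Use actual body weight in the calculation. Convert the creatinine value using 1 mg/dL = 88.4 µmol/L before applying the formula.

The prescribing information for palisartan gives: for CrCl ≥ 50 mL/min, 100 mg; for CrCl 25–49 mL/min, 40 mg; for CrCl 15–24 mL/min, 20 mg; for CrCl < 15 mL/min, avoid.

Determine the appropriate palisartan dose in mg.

20 mg

SCr = 380 / 88.4 = 4.299 mg/dL
CrCl = (140 − 48) × 58 / (72 × 4.299) = 5336.0 / 309.53 ≈ 17.2 mL/min
CrCl ≈ 17 mL/min → bracket 15–24 mL/min.
Dose for this bracket: 20 mg.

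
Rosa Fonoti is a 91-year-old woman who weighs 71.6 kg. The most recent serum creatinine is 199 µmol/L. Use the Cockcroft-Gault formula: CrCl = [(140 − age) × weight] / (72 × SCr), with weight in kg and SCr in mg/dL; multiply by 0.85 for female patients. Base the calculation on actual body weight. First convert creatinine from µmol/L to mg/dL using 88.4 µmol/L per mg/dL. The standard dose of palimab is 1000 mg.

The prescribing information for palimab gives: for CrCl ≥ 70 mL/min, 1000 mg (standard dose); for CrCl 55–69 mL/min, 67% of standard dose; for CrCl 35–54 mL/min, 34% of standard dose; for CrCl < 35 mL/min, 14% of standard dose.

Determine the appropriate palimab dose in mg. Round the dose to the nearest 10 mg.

140 mg

SCr = 199 / 88.4 = 2.251 mg/dL
CrCl = (140 − 91) × 71.6 / (72 × 2.251) × 0.85 = 3508.4 / 162.07 × 0.85 ≈ 18.4 mL/min
CrCl ≈ 18 mL/min → bracket < 35 mL/min.
14% of 1000 mg = 140 mg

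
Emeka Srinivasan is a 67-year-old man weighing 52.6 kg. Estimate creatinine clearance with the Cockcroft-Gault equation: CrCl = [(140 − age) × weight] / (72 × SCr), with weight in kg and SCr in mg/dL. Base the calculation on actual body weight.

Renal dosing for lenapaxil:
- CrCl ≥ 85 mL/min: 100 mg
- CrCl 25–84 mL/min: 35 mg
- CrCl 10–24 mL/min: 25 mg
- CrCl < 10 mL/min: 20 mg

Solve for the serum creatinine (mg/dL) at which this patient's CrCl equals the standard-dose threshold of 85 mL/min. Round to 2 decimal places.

Standard dose requires CrCl ≥ 85 mL/min.
Set (140 − 67) × 52.6 / (72 × SCr) = 85
SCr = (140 − 67) × 52.6 / (72 × 85) = 0.627 mg/dL

0.63 mg/dL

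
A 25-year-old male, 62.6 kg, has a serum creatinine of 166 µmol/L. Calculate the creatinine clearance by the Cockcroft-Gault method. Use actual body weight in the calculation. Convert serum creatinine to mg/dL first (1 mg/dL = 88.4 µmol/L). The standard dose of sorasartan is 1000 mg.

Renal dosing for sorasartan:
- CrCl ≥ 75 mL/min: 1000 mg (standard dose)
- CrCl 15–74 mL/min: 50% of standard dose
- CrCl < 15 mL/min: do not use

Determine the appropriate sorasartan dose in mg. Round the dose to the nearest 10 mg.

SCr = 166 / 88.4 = 1.878 mg/dL
CrCl = (140 − 25) × 62.6 / (72 × 1.878) = 7199.0 / 135.22 ≈ 53.2 mL/min
CrCl ≈ 53 mL/min → bracket 15–74 mL/min.
50% of 1000 mg = 500 mg

500 mg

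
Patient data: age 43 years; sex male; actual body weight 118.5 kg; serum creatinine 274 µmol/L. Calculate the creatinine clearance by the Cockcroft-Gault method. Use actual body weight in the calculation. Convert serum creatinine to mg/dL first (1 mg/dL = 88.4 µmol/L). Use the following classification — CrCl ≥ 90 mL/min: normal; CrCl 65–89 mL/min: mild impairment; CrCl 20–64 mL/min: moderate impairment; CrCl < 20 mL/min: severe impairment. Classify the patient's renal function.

SCr = 274 / 88.4 = 3.1 mg/dL
CrCl = (140 − 43) × 118.5 / (72 × 3.1) = 11494.5 / 223.20 ≈ 51.5 mL/min
52 mL/min falls in the 'moderate impairment' range.

moderate impairment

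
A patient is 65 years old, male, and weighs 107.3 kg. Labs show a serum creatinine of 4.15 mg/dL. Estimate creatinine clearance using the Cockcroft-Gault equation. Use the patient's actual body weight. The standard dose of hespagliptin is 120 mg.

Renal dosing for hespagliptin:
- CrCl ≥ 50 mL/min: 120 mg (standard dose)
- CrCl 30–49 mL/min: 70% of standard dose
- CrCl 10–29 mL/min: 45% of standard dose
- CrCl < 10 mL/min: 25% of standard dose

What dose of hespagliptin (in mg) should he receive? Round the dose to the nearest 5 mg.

CrCl = (140 − 65) × 107.3 / (72 × 4.15) = 8047.5 / 298.80 ≈ 26.9 mL/min
CrCl ≈ 27 mL/min → bracket 10–29 mL/min.
45% of 120 mg = 54 mg → 55 mg

55 mg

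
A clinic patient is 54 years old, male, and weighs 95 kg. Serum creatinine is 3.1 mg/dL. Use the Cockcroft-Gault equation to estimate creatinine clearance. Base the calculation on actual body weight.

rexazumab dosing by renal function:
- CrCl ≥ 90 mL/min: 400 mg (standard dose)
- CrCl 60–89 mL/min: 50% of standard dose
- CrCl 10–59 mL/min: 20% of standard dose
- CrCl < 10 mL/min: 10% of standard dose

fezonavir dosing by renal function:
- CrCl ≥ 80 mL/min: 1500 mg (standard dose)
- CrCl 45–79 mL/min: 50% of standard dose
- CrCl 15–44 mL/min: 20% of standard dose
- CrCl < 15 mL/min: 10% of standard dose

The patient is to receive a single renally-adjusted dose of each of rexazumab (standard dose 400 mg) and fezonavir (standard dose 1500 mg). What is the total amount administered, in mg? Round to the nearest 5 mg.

380 mg

CrCl = (140 − 54) × 95 / (72 × 3.1) = 8170.0 / 223.20 ≈ 36.6 mL/min
CrCl ≈ 37 mL/min.
rexazumab: 10–59 mL/min → 20% of 400 mg = 80 mg.
fezonavir: 15–44 mL/min → 20% of 1500 mg = 300 mg.
Total = 80 + 300 = 380 mg.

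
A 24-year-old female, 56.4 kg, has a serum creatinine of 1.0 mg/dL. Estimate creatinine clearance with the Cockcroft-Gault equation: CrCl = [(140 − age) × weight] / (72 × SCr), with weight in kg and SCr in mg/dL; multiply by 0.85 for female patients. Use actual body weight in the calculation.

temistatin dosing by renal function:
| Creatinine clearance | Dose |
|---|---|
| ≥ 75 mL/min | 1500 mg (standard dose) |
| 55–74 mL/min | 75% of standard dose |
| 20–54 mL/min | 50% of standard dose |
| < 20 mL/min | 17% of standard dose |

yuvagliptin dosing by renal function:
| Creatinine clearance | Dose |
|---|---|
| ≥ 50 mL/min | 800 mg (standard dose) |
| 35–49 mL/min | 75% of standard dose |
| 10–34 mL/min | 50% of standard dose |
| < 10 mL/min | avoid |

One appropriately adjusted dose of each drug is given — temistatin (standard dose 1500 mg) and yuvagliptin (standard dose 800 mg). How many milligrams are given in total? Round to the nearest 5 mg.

CrCl = (140 − 24) × 56.4 / (72 × 1) × 0.85 = 6542.4 / 72.00 × 0.85 ≈ 77.2 mL/min
CrCl ≈ 77 mL/min.
temistatin: ≥ 75 mL/min → 100% of 1500 mg = 1500 mg.
yuvagliptin: ≥ 50 mL/min → 100% of 800 mg = 800 mg.
Total = 1500 + 800 = 2300 mg.

2300 mg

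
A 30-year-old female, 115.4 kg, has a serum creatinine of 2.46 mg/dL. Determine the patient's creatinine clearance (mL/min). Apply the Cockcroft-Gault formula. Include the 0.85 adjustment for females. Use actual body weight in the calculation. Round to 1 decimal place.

60.9 mL/min

CrCl = (140 − 30) × 115.4 / (72 × 2.46) × 0.85 = 12694.0 / 177.12 × 0.85 ≈ 60.9 mL/min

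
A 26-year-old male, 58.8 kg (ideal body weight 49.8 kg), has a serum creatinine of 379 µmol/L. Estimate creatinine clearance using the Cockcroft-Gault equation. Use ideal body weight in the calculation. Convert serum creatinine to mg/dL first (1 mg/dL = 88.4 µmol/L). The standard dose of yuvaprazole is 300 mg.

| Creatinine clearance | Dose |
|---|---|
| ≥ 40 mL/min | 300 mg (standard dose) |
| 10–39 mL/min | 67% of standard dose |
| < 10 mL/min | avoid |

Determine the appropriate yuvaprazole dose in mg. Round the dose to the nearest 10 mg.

SCr = 379 / 88.4 = 4.287 mg/dL
CrCl = (140 − 26) × 49.8 / (72 × 4.287) = 5677.2 / 308.66 ≈ 18.4 mL/min
CrCl ≈ 18 mL/min → bracket 10–39 mL/min.
67% of 300 mg = 201 mg → 200 mg

200 mg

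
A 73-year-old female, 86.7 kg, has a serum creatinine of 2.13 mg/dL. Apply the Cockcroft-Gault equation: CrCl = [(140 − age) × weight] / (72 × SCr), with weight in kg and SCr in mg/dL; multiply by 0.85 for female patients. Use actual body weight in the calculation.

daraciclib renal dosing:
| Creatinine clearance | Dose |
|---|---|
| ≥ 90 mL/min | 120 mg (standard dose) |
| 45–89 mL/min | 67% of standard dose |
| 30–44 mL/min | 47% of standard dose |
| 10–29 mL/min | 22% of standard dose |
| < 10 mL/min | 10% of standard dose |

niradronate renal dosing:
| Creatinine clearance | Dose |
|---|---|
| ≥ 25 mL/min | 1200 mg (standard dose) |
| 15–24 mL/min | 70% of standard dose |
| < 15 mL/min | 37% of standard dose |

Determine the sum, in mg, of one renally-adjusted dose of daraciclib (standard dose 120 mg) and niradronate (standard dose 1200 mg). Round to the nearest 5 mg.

1255 mg

CrCl = (140 − 73) × 86.7 / (72 × 2.13) × 0.85 = 5808.9 / 153.36 × 0.85 ≈ 32.2 mL/min
CrCl ≈ 32 mL/min.
daraciclib: 30–44 mL/min → 47% of 120 mg = 56.4 mg.
niradronate: ≥ 25 mL/min → 100% of 1200 mg = 1200 mg.
Total = 56.4 + 1200 = 1256.4 mg.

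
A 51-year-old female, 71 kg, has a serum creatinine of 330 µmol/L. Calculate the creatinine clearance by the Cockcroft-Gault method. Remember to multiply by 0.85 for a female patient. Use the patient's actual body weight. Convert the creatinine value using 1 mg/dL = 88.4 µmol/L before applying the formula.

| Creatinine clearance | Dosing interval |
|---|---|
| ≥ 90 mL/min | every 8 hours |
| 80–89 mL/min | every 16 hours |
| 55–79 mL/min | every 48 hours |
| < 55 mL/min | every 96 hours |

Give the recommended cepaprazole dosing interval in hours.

SCr = 330 / 88.4 = 3.733 mg/dL
CrCl = (140 − 51) × 71 / (72 × 3.733) × 0.85 = 6319.0 / 268.78 × 0.85 ≈ 20.0 mL/min
CrCl ≈ 20 mL/min → bracket < 55 mL/min → every 96 hours.

every 96 hours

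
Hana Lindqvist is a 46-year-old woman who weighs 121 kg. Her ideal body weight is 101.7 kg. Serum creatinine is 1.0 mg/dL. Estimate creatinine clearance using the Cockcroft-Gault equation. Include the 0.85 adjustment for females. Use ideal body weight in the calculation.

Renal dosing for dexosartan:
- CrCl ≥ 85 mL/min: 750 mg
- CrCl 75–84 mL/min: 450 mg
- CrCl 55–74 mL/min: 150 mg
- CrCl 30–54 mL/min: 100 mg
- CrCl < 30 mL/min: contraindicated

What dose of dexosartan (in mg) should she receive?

CrCl = (140 − 46) × 101.7 / (72 × 1) × 0.85 = 9559.8 / 72.00 × 0.85 ≈ 112.9 mL/min
CrCl ≈ 113 mL/min → bracket ≥ 85 mL/min.
Dose for this bracket: 750 mg.

750 mg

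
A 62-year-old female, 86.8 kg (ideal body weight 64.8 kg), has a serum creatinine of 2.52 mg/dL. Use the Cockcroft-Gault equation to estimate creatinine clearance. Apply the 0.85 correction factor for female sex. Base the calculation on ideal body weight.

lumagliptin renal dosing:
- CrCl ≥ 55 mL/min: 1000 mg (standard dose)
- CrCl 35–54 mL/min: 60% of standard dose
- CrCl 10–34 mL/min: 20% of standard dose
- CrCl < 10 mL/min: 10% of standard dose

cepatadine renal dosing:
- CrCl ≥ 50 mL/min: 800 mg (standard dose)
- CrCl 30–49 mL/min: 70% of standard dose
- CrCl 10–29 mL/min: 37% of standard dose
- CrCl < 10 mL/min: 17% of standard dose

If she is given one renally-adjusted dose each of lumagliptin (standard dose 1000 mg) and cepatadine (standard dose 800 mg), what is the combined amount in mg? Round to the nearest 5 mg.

CrCl = (140 − 62) × 64.8 / (72 × 2.52) × 0.85 = 5054.4 / 181.44 × 0.85 ≈ 23.7 mL/min
CrCl ≈ 24 mL/min.
lumagliptin: 10–34 mL/min → 20% of 1000 mg = 200 mg.
cepatadine: 10–29 mL/min → 37% of 800 mg = 296 mg.
Total = 200 + 296 = 496 mg.

495 mg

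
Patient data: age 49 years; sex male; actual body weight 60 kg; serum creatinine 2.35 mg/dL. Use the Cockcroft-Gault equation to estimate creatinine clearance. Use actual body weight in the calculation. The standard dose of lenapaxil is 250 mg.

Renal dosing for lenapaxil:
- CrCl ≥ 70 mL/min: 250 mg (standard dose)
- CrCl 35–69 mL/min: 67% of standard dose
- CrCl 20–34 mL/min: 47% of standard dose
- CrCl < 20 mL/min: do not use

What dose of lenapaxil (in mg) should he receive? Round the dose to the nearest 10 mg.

120 mg

CrCl = (140 − 49) × 60 / (72 × 2.35) = 5460.0 / 169.20 ≈ 32.3 mL/min
CrCl ≈ 32 mL/min → bracket 20–34 mL/min.
47% of 250 mg = 117.5 mg → 120 mg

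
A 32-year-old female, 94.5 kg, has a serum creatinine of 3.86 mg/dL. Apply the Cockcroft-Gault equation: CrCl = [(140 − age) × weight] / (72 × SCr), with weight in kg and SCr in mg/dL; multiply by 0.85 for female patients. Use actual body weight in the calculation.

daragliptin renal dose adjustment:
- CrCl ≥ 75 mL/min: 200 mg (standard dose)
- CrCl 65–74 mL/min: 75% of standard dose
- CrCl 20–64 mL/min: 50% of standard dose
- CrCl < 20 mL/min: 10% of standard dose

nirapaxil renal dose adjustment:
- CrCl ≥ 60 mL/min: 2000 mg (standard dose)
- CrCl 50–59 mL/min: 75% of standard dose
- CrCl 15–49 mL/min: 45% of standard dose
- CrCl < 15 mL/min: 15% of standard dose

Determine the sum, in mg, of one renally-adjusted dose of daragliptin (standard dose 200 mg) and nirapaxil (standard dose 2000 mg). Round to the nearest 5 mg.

CrCl = (140 − 32) × 94.5 / (72 × 3.86) × 0.85 = 10206.0 / 277.92 × 0.85 ≈ 31.2 mL/min
CrCl ≈ 31 mL/min.
daragliptin: 20–64 mL/min → 50% of 200 mg = 100 mg.
nirapaxil: 15–49 mL/min → 45% of 2000 mg = 900 mg.
Total = 100 + 900 = 1000 mg.

1000 mg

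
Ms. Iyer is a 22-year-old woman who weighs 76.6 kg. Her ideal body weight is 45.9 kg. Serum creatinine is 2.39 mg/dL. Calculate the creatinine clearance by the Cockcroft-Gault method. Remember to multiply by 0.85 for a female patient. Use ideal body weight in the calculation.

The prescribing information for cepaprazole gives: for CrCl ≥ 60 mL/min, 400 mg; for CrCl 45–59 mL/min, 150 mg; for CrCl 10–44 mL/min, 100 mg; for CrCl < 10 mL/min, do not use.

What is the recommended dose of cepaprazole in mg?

CrCl = (140 − 22) × 45.9 / (72 × 2.39) × 0.85 = 5416.2 / 172.08 × 0.85 ≈ 26.8 mL/min
CrCl ≈ 27 mL/min → bracket 10–44 mL/min.
Dose for this bracket: 100 mg.

100 mg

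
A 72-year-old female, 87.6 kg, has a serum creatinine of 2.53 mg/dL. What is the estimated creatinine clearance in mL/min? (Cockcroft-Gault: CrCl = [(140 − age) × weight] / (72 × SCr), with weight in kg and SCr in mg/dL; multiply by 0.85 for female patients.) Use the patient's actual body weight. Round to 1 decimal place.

27.8 mL/min

CrCl = (140 − 72) × 87.6 / (72 × 2.53) × 0.85 = 5956.8 / 182.16 × 0.85 ≈ 27.8 mL/min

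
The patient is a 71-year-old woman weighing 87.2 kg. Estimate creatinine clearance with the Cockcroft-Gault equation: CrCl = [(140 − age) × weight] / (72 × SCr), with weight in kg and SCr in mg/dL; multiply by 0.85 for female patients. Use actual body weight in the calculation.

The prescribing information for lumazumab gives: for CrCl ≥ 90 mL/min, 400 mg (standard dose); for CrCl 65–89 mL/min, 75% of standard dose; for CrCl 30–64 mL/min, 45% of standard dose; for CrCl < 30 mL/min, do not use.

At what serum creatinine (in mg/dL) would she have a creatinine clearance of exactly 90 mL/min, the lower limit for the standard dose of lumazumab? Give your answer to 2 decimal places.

Standard dose requires CrCl ≥ 90 mL/min.
Set (140 − 71) × 87.2 × 0.85 / (72 × SCr) = 90
SCr = (140 − 71) × 87.2 × 0.85 / (72 × 90) = 0.789 mg/dL

0.79 mg/dL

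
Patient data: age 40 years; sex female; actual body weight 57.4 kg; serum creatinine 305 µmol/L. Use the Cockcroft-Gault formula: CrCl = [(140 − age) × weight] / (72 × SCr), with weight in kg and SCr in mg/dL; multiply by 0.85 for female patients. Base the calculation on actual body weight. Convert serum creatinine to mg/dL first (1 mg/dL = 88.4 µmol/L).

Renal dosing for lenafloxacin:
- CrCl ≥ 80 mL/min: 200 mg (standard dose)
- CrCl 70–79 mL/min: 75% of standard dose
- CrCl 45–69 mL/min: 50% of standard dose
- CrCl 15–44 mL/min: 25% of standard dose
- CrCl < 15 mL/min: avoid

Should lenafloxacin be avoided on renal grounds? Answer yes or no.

no

SCr = 305 / 88.4 = 3.45 mg/dL
CrCl = (140 − 40) × 57.4 / (72 × 3.45) × 0.85 = 5740.0 / 248.40 × 0.85 ≈ 19.6 mL/min
CrCl ≈ 20 mL/min, which is ≥ 15 mL/min.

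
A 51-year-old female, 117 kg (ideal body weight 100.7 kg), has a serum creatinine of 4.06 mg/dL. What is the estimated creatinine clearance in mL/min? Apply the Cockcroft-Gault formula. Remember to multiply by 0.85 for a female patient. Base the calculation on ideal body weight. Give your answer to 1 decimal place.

CrCl = (140 − 51) × 100.7 / (72 × 4.06) × 0.85 = 8962.3 / 292.32 × 0.85 ≈ 26.1 mL/min

26.1 mL/min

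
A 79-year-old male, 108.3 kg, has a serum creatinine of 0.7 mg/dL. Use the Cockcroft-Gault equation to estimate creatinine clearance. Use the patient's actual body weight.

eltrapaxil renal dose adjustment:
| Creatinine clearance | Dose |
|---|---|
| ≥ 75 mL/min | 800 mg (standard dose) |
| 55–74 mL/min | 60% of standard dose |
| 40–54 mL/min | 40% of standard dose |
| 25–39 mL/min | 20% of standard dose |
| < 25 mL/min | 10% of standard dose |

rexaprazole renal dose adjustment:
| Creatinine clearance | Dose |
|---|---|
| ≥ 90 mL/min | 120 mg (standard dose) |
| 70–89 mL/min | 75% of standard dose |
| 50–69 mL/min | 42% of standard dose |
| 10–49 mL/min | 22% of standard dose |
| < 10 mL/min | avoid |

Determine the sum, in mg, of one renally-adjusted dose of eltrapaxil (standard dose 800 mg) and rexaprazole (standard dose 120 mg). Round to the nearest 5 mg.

CrCl = (140 − 79) × 108.3 / (72 × 0.7) = 6606.3 / 50.40 ≈ 131.1 mL/min
CrCl ≈ 131 mL/min.
eltrapaxil: ≥ 75 mL/min → 100% of 800 mg = 800 mg.
rexaprazole: ≥ 90 mL/min → 100% of 120 mg = 120 mg.
Total = 800 + 120 = 920 mg.

920 mg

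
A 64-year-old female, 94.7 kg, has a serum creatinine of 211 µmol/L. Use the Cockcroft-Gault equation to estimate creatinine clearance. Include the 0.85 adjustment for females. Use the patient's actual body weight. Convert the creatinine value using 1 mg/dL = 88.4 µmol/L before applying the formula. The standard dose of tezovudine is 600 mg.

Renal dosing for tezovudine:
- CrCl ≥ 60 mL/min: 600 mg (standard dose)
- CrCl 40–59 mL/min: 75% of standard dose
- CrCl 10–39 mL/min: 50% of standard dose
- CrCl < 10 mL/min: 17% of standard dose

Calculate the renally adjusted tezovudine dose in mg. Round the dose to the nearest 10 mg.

300 mg

SCr = 211 / 88.4 = 2.387 mg/dL
CrCl = (140 − 64) × 94.7 / (72 × 2.387) × 0.85 = 7197.2 / 171.86 × 0.85 ≈ 35.6 mL/min
CrCl ≈ 36 mL/min → bracket 10–39 mL/min.
50% of 600 mg = 300 mg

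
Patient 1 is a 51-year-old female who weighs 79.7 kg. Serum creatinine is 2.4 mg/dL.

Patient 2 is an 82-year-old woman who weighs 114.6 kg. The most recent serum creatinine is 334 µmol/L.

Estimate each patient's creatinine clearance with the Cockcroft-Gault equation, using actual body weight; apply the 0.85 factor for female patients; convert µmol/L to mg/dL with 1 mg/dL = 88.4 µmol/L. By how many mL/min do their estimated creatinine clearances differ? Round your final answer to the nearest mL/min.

Patient 1: CrCl = (140 − 51) × 79.7 / (72 × 2.4) × 0.85 = 7093.3 / 172.80 × 0.85 ≈ 34.9 mL/min
Patient 2: SCr = 334 / 88.4 = 3.778 mg/dL
Patient 2: CrCl = (140 − 82) × 114.6 / (72 × 3.778) × 0.85 = 6646.8 / 272.02 × 0.85 ≈ 20.8 mL/min
|34.9 − 20.8| = 14.1 mL/min

14 mL/min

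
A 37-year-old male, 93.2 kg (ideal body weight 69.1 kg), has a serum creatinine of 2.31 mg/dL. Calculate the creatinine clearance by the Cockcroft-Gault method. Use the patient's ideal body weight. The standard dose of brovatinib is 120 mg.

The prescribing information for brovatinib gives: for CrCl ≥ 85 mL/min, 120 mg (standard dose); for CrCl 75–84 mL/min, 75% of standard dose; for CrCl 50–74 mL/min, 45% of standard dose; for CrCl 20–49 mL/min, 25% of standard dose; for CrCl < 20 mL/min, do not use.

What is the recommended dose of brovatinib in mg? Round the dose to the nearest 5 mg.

CrCl = (140 − 37) × 69.1 / (72 × 2.31) = 7117.3 / 166.32 ≈ 42.8 mL/min
CrCl ≈ 43 mL/min → bracket 20–49 mL/min.
25% of 120 mg = 30 mg

30 mg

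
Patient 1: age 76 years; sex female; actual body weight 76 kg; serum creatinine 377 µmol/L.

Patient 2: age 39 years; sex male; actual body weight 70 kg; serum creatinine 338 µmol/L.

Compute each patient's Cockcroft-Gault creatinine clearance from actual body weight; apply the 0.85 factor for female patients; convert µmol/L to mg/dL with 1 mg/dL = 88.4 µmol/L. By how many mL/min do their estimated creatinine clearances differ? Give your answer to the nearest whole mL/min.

Patient 1: SCr = 377 / 88.4 = 4.265 mg/dL
Patient 1: CrCl = (140 − 76) × 76 / (72 × 4.265) × 0.85 = 4864.0 / 307.08 × 0.85 ≈ 13.5 mL/min
Patient 2: SCr = 338 / 88.4 = 3.824 mg/dL
Patient 2: CrCl = (140 − 39) × 70 / (72 × 3.824) = 7070.0 / 275.33 ≈ 25.7 mL/min
|13.5 − 25.7| = 12.2 mL/min

12 mL/min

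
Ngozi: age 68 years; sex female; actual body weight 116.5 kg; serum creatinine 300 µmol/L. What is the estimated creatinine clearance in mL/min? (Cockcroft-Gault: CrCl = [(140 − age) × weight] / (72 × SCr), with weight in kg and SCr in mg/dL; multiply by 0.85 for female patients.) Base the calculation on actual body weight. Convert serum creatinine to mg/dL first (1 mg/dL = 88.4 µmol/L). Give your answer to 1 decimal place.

29.2 mL/min

SCr = 300 / 88.4 = 3.394 mg/dL
CrCl = (140 − 68) × 116.5 / (72 × 3.394) × 0.85 = 8388.0 / 244.37 × 0.85 ≈ 29.2 mL/min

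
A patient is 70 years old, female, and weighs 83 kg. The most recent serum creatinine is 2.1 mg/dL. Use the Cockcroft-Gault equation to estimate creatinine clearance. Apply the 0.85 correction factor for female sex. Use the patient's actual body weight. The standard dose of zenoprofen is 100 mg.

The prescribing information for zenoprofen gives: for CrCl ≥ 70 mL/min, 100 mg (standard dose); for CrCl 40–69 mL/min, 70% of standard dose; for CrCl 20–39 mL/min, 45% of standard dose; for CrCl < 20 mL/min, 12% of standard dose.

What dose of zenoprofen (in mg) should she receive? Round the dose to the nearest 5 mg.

CrCl = (140 − 70) × 83 / (72 × 2.1) × 0.85 = 5810.0 / 151.20 × 0.85 ≈ 32.7 mL/min
CrCl ≈ 33 mL/min → bracket 20–39 mL/min.
45% of 100 mg = 45 mg

45 mg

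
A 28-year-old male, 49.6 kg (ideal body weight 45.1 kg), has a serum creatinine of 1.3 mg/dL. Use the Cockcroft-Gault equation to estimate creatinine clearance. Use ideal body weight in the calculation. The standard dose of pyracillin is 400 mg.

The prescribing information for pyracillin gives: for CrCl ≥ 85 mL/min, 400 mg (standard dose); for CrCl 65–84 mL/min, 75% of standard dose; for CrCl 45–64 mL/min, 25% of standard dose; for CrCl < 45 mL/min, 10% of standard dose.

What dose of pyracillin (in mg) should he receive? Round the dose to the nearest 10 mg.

CrCl = (140 − 28) × 45.1 / (72 × 1.3) = 5051.2 / 93.60 ≈ 54.0 mL/min
CrCl ≈ 54 mL/min → bracket 45–64 mL/min.
25% of 400 mg = 100 mg

100 mg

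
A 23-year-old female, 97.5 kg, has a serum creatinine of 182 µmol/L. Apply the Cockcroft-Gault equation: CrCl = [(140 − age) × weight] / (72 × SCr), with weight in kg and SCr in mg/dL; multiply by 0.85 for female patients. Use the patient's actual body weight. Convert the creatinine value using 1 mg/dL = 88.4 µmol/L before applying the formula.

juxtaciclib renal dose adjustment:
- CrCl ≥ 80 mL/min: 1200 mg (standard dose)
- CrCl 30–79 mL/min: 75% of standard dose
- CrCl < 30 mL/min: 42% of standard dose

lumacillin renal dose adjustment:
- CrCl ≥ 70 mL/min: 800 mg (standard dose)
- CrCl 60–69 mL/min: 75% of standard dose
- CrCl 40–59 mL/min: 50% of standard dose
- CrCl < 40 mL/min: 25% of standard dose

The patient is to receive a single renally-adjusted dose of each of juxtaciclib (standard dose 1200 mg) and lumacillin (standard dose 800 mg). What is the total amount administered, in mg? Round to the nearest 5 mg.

1500 mg

SCr = 182 / 88.4 = 2.059 mg/dL
CrCl = (140 − 23) × 97.5 / (72 × 2.059) × 0.85 = 11407.5 / 148.25 × 0.85 ≈ 65.4 mL/min
CrCl ≈ 65 mL/min.
juxtaciclib: 30–79 mL/min → 75% of 1200 mg = 900 mg.
lumacillin: 60–69 mL/min → 75% of 800 mg = 600 mg.
Total = 900 + 600 = 1500 mg.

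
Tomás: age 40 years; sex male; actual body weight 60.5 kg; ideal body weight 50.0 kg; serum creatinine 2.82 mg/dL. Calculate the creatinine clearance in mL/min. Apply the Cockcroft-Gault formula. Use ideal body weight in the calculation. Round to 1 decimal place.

24.6 mL/min

CrCl = (140 − 40) × 50 / (72 × 2.82) = 5000.0 / 203.04 ≈ 24.6 mL/min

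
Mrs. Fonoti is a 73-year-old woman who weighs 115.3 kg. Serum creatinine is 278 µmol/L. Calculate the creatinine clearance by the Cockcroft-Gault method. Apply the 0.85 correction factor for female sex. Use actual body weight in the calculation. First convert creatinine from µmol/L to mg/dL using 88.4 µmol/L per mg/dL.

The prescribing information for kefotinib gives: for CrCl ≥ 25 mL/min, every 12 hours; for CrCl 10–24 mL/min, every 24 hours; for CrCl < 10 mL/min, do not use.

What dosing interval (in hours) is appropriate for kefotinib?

SCr = 278 / 88.4 = 3.145 mg/dL
CrCl = (140 − 73) × 115.3 / (72 × 3.145) × 0.85 = 7725.1 / 226.44 × 0.85 ≈ 29.0 mL/min
CrCl ≈ 29 mL/min → bracket ≥ 25 mL/min → every 12 hours.

every 12 hours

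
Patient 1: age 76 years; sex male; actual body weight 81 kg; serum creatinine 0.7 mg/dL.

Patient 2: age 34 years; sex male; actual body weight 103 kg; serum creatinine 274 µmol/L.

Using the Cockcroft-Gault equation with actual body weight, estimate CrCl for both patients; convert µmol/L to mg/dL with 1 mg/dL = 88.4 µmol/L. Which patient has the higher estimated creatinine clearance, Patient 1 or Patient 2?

Patient 1

Patient 1: CrCl = (140 − 76) × 81 / (72 × 0.7) = 5184.0 / 50.40 ≈ 102.9 mL/min
Patient 2: SCr = 274 / 88.4 = 3.1 mg/dL
Patient 2: CrCl = (140 − 34) × 103 / (72 × 3.1) = 10918.0 / 223.20 ≈ 48.9 mL/min
102.9 vs 48.9 mL/min → Patient 1 is higher.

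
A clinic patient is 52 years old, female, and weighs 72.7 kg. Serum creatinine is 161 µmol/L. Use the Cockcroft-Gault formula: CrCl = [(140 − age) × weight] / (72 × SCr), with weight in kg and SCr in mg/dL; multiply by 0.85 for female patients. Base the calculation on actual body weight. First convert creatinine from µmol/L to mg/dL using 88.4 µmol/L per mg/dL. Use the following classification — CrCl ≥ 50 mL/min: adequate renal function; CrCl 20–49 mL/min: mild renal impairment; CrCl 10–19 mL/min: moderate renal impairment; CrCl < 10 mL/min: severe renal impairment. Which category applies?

SCr = 161 / 88.4 = 1.821 mg/dL
CrCl = (140 − 52) × 72.7 / (72 × 1.821) × 0.85 = 6397.6 / 131.11 × 0.85 ≈ 41.5 mL/min
41 mL/min falls in the 'mild renal impairment' range.

mild renal impairment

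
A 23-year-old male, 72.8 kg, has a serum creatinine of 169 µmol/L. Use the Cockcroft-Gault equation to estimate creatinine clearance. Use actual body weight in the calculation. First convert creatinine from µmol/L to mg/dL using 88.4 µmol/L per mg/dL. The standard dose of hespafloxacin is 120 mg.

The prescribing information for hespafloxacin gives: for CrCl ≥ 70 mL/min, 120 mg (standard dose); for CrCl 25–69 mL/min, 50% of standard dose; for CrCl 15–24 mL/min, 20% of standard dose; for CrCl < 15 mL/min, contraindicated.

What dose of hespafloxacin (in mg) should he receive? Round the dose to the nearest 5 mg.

60 mg

SCr = 169 / 88.4 = 1.912 mg/dL
CrCl = (140 − 23) × 72.8 / (72 × 1.912) = 8517.6 / 137.66 ≈ 61.9 mL/min
CrCl ≈ 62 mL/min → bracket 25–69 mL/min.
50% of 120 mg = 60 mg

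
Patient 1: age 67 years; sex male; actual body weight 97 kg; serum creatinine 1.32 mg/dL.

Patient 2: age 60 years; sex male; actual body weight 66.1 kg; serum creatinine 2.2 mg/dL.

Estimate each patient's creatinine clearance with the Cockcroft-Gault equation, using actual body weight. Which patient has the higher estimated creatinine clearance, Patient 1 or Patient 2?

Patient 1

Patient 1: CrCl = (140 − 67) × 97 / (72 × 1.32) = 7081.0 / 95.04 ≈ 74.5 mL/min
Patient 2: CrCl = (140 − 60) × 66.1 / (72 × 2.2) = 5288.0 / 158.40 ≈ 33.4 mL/min
74.5 vs 33.4 mL/min → Patient 1 is higher.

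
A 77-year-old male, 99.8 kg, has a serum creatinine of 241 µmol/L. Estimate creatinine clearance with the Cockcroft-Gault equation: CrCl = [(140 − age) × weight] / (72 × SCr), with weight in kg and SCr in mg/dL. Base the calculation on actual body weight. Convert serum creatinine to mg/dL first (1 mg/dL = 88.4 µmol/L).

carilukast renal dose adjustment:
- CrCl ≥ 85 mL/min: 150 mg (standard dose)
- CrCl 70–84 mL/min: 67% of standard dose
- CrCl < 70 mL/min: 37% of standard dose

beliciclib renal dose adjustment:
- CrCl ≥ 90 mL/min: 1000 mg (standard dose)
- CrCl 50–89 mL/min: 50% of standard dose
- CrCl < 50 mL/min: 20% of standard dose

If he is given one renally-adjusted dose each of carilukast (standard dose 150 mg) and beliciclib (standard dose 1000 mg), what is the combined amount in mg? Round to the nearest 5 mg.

SCr = 241 / 88.4 = 2.726 mg/dL
CrCl = (140 − 77) × 99.8 / (72 × 2.726) = 6287.4 / 196.27 ≈ 32.0 mL/min
CrCl ≈ 32 mL/min.
carilukast: < 70 mL/min → 37% of 150 mg = 55.5 mg.
beliciclib: < 50 mL/min → 20% of 1000 mg = 200 mg.
Total = 55.5 + 200 = 255.5 mg.

255 mg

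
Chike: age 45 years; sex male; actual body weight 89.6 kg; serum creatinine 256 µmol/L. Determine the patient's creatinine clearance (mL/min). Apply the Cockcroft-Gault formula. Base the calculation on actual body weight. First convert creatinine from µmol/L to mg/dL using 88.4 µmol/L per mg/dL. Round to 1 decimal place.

40.8 mL/min

SCr = 256 / 88.4 = 2.896 mg/dL
CrCl = (140 − 45) × 89.6 / (72 × 2.896) = 8512.0 / 208.51 ≈ 40.8 mL/min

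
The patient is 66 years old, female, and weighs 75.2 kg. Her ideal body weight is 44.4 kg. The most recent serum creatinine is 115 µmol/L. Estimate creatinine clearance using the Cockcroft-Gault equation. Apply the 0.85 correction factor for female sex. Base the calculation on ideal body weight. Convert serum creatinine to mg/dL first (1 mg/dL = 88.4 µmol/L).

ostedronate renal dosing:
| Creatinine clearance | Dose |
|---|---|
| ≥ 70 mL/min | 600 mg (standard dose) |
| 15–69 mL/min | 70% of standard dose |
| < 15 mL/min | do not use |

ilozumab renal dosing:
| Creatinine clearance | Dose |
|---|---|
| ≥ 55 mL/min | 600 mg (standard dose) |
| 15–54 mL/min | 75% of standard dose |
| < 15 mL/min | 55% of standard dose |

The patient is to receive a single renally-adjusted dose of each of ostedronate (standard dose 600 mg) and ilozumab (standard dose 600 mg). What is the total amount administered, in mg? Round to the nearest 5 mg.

870 mg

SCr = 115 / 88.4 = 1.301 mg/dL
CrCl = (140 − 66) × 44.4 / (72 × 1.301) × 0.85 = 3285.6 / 93.67 × 0.85 ≈ 29.8 mL/min
CrCl ≈ 30 mL/min.
ostedronate: 15–69 mL/min → 70% of 600 mg = 420 mg.
ilozumab: 15–54 mL/min → 75% of 600 mg = 450 mg.
Total = 420 + 450 = 870 mg.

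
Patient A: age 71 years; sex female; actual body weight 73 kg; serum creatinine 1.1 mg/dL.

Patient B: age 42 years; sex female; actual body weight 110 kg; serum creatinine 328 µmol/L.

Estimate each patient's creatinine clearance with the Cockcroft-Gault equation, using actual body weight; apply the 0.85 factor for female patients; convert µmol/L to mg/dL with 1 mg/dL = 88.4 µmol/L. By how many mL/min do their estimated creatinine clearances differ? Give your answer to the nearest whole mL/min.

20 mL/min

Patient A: CrCl = (140 − 71) × 73 / (72 × 1.1) × 0.85 = 5037.0 / 79.20 × 0.85 ≈ 54.1 mL/min
Patient B: SCr = 328 / 88.4 = 3.71 mg/dL
Patient B: CrCl = (140 − 42) × 110 / (72 × 3.71) × 0.85 = 10780.0 / 267.12 × 0.85 ≈ 34.3 mL/min
|54.1 − 34.3| = 19.8 mL/min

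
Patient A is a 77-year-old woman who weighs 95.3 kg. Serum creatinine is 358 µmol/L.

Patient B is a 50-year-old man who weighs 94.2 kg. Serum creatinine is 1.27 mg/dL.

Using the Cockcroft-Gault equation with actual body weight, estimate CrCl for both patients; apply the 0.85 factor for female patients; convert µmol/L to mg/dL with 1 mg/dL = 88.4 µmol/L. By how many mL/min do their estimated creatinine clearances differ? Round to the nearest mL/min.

Patient A: SCr = 358 / 88.4 = 4.05 mg/dL
Patient A: CrCl = (140 − 77) × 95.3 / (72 × 4.05) × 0.85 = 6003.9 / 291.60 × 0.85 ≈ 17.5 mL/min
Patient B: CrCl = (140 − 50) × 94.2 / (72 × 1.27) = 8478.0 / 91.44 ≈ 92.7 mL/min
|17.5 − 92.7| = 75.2 mL/min

75 mL/min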